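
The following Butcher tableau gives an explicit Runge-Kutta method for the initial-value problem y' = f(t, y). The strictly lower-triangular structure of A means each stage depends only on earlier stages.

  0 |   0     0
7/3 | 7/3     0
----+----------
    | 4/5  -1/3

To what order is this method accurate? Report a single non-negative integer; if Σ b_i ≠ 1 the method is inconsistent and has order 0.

b = (4/5, -1/3)
c = (0, 7/3)
Σ b_i: 4/5·1 + (-1/3)·1 = 7/15 ≠ 1 ⇒ order 0.

0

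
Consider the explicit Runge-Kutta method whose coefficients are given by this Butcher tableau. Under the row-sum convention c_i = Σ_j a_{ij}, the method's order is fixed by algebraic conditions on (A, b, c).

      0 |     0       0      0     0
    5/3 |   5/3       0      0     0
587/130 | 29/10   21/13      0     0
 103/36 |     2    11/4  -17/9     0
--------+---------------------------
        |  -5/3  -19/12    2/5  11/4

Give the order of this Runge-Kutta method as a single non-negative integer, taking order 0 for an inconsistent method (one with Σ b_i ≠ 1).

0

b = (-5/3, -19/12, 2/5, 11/4)
c = (0, 5/3, 587/130, 103/36)
Ac = (0, 0, 35/13, -9233/2340)
Σ b_i: (-5/3)·1 + (-19/12)·1 + 2/5·1 + 11/4·1 = -1/10 ≠ 1 ⇒ order 0.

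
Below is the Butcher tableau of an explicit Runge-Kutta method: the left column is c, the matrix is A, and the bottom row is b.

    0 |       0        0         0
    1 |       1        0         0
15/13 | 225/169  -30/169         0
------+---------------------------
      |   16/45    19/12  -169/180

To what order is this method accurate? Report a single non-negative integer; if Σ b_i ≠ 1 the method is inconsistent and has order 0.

3

b = (16/45, 19/12, -169/180)
c = (0, 1, 15/13)
Ac = (0, 0, -30/169)
Σ b_i: 16/45·1 + 19/12·1 + (-169/180)·1 = 1 ✓
b·c: 19/12·1 + (-169/180)·15/13 = 1/2 ✓
b·c²: 19/12·1 + (-169/180)·225/169 = 1/3 ✓
b·Ac: (-169/180)·(-30/169) = 1/6 ✓; 3 stages ⇒ order 3.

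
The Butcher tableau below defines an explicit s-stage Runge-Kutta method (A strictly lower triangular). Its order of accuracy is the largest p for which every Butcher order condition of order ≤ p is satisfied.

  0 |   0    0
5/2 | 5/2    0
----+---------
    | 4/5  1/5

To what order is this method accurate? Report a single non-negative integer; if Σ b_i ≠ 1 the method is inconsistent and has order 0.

b = (4/5, 1/5)
c = (0, 5/2)
Σ b_i: 4/5·1 + 1/5·1 = 1 ✓
b·c: 1/5·5/2 = 1/2 ✓; 2 stages ⇒ order 2.

2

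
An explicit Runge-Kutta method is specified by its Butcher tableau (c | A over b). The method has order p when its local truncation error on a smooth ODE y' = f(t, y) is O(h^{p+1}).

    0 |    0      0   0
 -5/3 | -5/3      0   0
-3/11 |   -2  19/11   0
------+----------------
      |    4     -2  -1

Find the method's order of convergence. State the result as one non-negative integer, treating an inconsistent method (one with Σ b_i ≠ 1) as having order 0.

b = (4, -2, -1)
c = (0, -5/3, -3/11)
Ac = (0, 0, -95/33)
Σ b_i: 4·1 + (-2)·1 + (-1)·1 = 1 ✓
b·c: (-2)·(-5/3) + (-1)·(-3/11) = 119/33 ≠ 1/2 ⇒ order 1.

1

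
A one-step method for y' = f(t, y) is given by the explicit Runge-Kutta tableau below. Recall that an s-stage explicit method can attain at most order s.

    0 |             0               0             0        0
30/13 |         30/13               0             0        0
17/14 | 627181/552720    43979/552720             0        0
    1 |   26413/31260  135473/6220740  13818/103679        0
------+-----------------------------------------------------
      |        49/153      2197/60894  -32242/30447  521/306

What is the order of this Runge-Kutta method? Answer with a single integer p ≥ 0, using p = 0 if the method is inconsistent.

b = (49/153, 2197/60894, -32242/30447, 521/306)
c = (0, 30/13, 17/14, 1)
Ac = (0, 0, 3383/18424, 221/1042)
Σ b_i: 49/153·1 + 2197/60894·1 + (-32242/30447)·1 + 521/306·1 = 1 ✓
b·c: 2197/60894·30/13 + (-32242/30447)·17/14 + 521/306·1 = 1/2 ✓
b·c²: 2197/60894·900/169 + (-32242/30447)·289/196 + 521/306·1 = 1/3 ✓
b·Ac: (-32242/30447)·3383/18424 + 521/306·221/1042 = 1/6 ✓
b·c³: 2197/60894·27000/2197 + (-32242/30447)·4913/2744 + 521/306·1 = 1/4 ✓
b·(c∘Ac): (-32242/30447)·57511/257936 + 521/306·221/1042 = 1/8 ✓
b·Ac²: (-32242/30447)·50745/119756 + 521/306·4233/13546 = 1/12 ✓
b·A²c: 521/306·51/2084 = 1/24 ✓; 4 stages ⇒ order 4.

4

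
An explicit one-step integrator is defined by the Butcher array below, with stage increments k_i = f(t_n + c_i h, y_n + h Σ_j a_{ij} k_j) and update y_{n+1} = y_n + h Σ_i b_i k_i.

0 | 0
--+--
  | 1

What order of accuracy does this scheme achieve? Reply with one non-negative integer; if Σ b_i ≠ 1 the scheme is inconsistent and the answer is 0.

b = (1)
c = (0)
Σ b_i: 1·1 = 1 ✓; 1 stage ⇒ order 1.

1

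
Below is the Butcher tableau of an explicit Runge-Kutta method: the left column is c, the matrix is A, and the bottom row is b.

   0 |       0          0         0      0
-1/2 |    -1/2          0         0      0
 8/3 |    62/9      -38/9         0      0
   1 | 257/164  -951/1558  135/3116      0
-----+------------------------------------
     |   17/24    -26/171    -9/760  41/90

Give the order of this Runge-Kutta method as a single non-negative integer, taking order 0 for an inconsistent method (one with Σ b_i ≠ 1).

4

b = (17/24, -26/171, -9/760, 41/90)
c = (0, -1/2, 8/3, 1)
Ac = (0, 0, 19/9, 69/164)
Σ b_i: 17/24·1 + (-26/171)·1 + (-9/760)·1 + 41/90·1 = 1 ✓
b·c: (-26/171)·(-1/2) + (-9/760)·8/3 + 41/90·1 = 1/2 ✓
b·c²: (-26/171)·1/4 + (-9/760)·64/9 + 41/90·1 = 1/3 ✓
b·Ac: (-9/760)·19/9 + 41/90·69/164 = 1/6 ✓
b·c³: (-26/171)·(-1/8) + (-9/760)·512/27 + 41/90·1 = 1/4 ✓
b·(c∘Ac): (-9/760)·152/27 + 41/90·69/164 = 1/8 ✓
b·Ac²: (-9/760)·(-19/18) + 41/90·51/328 = 1/12 ✓
b·A²c: 41/90·15/164 = 1/24 ✓; 4 stages ⇒ order 4.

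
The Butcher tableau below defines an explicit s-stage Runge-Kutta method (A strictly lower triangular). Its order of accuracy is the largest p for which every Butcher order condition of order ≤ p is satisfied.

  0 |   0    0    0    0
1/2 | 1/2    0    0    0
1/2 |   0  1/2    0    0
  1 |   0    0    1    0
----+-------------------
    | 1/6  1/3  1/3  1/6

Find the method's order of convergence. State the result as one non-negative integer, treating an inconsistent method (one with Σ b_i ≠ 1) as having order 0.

b = (1/6, 1/3, 1/3, 1/6)
c = (0, 1/2, 1/2, 1)
Ac = (0, 0, 1/4, 1/2)
Σ b_i: 1/6·1 + 1/3·1 + 1/3·1 + 1/6·1 = 1 ✓
b·c: 1/3·1/2 + 1/3·1/2 + 1/6·1 = 1/2 ✓
b·c²: 1/3·1/4 + 1/3·1/4 + 1/6·1 = 1/3 ✓
b·Ac: 1/3·1/4 + 1/6·1/2 = 1/6 ✓
b·c³: 1/3·1/8 + 1/3·1/8 + 1/6·1 = 1/4 ✓
b·(c∘Ac): 1/3·1/8 + 1/6·1/2 = 1/8 ✓
b·Ac²: 1/3·1/8 + 1/6·1/4 = 1/12 ✓
b·A²c: 1/6·1/4 = 1/24 ✓; 4 stages ⇒ order 4.

4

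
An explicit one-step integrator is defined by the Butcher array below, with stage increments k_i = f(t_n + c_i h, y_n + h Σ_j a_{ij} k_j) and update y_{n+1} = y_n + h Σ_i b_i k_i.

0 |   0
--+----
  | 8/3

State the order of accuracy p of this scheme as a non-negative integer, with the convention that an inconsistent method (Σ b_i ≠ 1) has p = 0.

0

b = (8/3)
c = (0)
Σ b_i: 8/3·1 = 8/3 ≠ 1 ⇒ order 0.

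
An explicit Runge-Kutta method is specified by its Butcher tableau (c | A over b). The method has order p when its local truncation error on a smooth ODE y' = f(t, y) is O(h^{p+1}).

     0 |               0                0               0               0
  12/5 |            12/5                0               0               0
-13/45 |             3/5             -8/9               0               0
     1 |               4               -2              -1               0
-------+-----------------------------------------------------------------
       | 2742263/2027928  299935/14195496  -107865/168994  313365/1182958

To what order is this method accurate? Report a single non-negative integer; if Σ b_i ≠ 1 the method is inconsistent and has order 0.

3

b = (2742263/2027928, 299935/14195496, -107865/168994, 313365/1182958)
c = (0, 12/5, -13/45, 1)
Ac = (0, 0, -32/15, -203/45)
Σ b_i: 2742263/2027928·1 + 299935/14195496·1 + (-107865/168994)·1 + 313365/1182958·1 = 1 ✓
b·c: 299935/14195496·12/5 + (-107865/168994)·(-13/45) + 313365/1182958·1 = 1/2 ✓
b·c²: 299935/14195496·144/25 + (-107865/168994)·169/2025 + 313365/1182958·1 = 1/3 ✓
b·Ac: (-107865/168994)·(-32/15) + 313365/1182958·(-203/45) = 1/6 ✓
b·c³: 299935/14195496·1728/125 + (-107865/168994)·(-2197/91125) + 313365/1182958·1 = 32645618/57035475 ≠ 1/4 ⇒ order 3.
b·(c∘Ac): (-107865/168994)·416/675 + 313365/1182958·(-203/45) = -4026347/2534910 ≠ 1/8
b·Ac²: (-107865/168994)·(-128/25) + 313365/1182958·(-23497/2025) = 31018189/159699330 ≠ 1/12
b·A²c: 313365/1182958·32/15 = 334256/591479 ≠ 1/24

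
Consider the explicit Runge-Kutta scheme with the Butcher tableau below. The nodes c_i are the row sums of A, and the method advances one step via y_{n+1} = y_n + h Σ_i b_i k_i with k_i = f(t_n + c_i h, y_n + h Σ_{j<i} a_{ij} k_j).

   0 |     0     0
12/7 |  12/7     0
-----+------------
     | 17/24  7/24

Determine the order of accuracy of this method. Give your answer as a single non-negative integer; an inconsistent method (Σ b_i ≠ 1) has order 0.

2

b = (17/24, 7/24)
c = (0, 12/7)
Σ b_i: 17/24·1 + 7/24·1 = 1 ✓
b·c: 7/24·12/7 = 1/2 ✓; 2 stages ⇒ order 2.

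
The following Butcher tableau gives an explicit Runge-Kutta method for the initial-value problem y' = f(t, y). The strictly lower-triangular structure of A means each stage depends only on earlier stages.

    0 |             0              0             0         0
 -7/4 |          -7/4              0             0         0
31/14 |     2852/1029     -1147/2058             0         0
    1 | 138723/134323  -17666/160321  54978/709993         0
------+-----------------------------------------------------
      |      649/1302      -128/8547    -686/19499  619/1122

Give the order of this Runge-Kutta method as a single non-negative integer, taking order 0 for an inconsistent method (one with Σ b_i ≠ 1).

4

b = (649/1302, -128/8547, -686/19499, 619/1122)
c = (0, -7/4, 31/14, 1)
Ac = (0, 0, 1147/1176, 451/1238)
Σ b_i: 649/1302·1 + (-128/8547)·1 + (-686/19499)·1 + 619/1122·1 = 1 ✓
b·c: (-128/8547)·(-7/4) + (-686/19499)·31/14 + 619/1122·1 = 1/2 ✓
b·c²: (-128/8547)·49/16 + (-686/19499)·961/196 + 619/1122·1 = 1/3 ✓
b·Ac: (-686/19499)·1147/1176 + 619/1122·451/1238 = 1/6 ✓
b·c³: (-128/8547)·(-343/64) + (-686/19499)·29791/2744 + 619/1122·1 = 1/4 ✓
b·(c∘Ac): (-686/19499)·35557/16464 + 619/1122·451/1238 = 1/8 ✓
b·Ac²: (-686/19499)·(-1147/672) + 619/1122·209/4952 = 1/12 ✓
b·A²c: 619/1122·187/2476 = 1/24 ✓; 4 stages ⇒ order 4.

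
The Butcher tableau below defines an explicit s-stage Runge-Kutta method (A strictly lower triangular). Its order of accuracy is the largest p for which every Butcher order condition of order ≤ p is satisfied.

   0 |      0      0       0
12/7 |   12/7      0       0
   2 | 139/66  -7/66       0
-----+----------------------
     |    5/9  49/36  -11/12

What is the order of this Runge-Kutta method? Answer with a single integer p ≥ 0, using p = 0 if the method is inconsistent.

b = (5/9, 49/36, -11/12)
c = (0, 12/7, 2)
Ac = (0, 0, -2/11)
Σ b_i: 5/9·1 + 49/36·1 + (-11/12)·1 = 1 ✓
b·c: 49/36·12/7 + (-11/12)·2 = 1/2 ✓
b·c²: 49/36·144/49 + (-11/12)·4 = 1/3 ✓
b·Ac: (-11/12)·(-2/11) = 1/6 ✓; 3 stages ⇒ order 3.

3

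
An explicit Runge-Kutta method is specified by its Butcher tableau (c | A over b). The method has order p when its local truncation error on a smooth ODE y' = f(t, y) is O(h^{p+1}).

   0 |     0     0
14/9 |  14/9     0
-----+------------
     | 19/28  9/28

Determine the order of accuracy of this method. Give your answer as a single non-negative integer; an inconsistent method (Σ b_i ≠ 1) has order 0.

b = (19/28, 9/28)
c = (0, 14/9)
Σ b_i: 19/28·1 + 9/28·1 = 1 ✓
b·c: 9/28·14/9 = 1/2 ✓; 2 stages ⇒ order 2.

2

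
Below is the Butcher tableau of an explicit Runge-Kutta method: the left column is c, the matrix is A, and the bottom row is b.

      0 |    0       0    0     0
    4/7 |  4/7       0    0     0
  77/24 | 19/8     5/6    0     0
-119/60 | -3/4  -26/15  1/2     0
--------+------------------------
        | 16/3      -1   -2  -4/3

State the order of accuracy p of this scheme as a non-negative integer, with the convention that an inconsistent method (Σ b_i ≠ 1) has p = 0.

b = (16/3, -1, -2, -4/3)
c = (0, 4/7, 77/24, -119/60)
Ac = (0, 0, 10/21, 1031/1680)
Σ b_i: 16/3·1 + (-1)·1 + (-2)·1 + (-4/3)·1 = 1 ✓
b·c: (-1)·4/7 + (-2)·77/24 + (-4/3)·(-119/60) = -5473/1260 ≠ 1/2 ⇒ order 1.

1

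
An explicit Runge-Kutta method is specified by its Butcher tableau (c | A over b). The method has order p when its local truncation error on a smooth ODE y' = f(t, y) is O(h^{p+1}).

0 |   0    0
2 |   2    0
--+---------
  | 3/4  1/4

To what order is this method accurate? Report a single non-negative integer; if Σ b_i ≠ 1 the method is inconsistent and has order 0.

b = (3/4, 1/4)
c = (0, 2)
Σ b_i: 3/4·1 + 1/4·1 = 1 ✓
b·c: 1/4·2 = 1/2 ✓; 2 stages ⇒ order 2.

2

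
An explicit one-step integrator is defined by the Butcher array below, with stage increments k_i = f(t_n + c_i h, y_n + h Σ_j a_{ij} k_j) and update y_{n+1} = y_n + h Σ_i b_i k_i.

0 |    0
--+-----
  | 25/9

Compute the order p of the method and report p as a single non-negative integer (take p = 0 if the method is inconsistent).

0

b = (25/9)
c = (0)
Σ b_i: 25/9·1 = 25/9 ≠ 1 ⇒ order 0.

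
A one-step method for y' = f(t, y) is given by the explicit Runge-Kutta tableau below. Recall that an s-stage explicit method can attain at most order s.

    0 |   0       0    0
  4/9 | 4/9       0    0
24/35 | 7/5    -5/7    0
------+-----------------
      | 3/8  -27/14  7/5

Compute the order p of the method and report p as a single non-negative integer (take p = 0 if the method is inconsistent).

0

b = (3/8, -27/14, 7/5)
c = (0, 4/9, 24/35)
Ac = (0, 0, -20/63)
Σ b_i: 3/8·1 + (-27/14)·1 + 7/5·1 = -43/280 ≠ 1 ⇒ order 0.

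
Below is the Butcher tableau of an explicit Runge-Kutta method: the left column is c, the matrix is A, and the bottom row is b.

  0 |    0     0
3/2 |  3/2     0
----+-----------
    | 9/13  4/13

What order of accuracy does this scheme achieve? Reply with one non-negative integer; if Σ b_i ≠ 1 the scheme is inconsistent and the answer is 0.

b = (9/13, 4/13)
c = (0, 3/2)
Σ b_i: 9/13·1 + 4/13·1 = 1 ✓
b·c: 4/13·3/2 = 6/13 ≠ 1/2 ⇒ order 1.

1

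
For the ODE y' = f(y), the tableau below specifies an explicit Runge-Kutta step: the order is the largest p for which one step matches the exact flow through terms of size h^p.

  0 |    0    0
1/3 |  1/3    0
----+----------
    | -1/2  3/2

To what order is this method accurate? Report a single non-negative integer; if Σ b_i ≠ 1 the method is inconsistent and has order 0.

b = (-1/2, 3/2)
c = (0, 1/3)
Σ b_i: (-1/2)·1 + 3/2·1 = 1 ✓
b·c: 3/2·1/3 = 1/2 ✓; 2 stages ⇒ order 2.

2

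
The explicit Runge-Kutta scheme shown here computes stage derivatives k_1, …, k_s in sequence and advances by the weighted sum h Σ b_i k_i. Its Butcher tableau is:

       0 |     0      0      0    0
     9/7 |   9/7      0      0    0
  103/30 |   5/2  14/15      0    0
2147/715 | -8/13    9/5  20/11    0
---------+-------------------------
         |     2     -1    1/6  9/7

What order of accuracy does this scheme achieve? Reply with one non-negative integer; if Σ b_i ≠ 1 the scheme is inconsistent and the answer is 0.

b = (2, -1, 1/6, 9/7)
c = (0, 9/7, 103/30, 2147/715)
Ac = (0, 0, 6/5, 9883/1155)
Σ b_i: 2·1 + (-1)·1 + 1/6·1 + 9/7·1 = 103/42 ≠ 1 ⇒ order 0.

0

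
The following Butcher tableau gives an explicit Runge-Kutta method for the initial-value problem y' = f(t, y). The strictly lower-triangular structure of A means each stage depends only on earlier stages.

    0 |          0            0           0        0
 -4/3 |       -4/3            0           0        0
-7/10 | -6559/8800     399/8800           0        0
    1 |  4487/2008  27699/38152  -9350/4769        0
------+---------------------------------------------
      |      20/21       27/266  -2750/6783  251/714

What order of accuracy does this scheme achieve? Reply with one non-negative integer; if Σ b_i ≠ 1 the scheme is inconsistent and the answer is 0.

4

b = (20/21, 27/266, -2750/6783, 251/714)
c = (0, -4/3, -7/10, 1)
Ac = (0, 0, -133/2200, 203/502)
Σ b_i: 20/21·1 + 27/266·1 + (-2750/6783)·1 + 251/714·1 = 1 ✓
b·c: 27/266·(-4/3) + (-2750/6783)·(-7/10) + 251/714·1 = 1/2 ✓
b·c²: 27/266·16/9 + (-2750/6783)·49/100 + 251/714·1 = 1/3 ✓
b·Ac: (-2750/6783)·(-133/2200) + 251/714·203/502 = 1/6 ✓
b·c³: 27/266·(-64/27) + (-2750/6783)·(-343/1000) + 251/714·1 = 1/4 ✓
b·(c∘Ac): (-2750/6783)·931/22000 + 251/714·203/502 = 1/8 ✓
b·Ac²: (-2750/6783)·133/1650 + 251/714·497/1506 = 1/12 ✓
b·A²c: 251/714·119/1004 = 1/24 ✓; 4 stages ⇒ order 4.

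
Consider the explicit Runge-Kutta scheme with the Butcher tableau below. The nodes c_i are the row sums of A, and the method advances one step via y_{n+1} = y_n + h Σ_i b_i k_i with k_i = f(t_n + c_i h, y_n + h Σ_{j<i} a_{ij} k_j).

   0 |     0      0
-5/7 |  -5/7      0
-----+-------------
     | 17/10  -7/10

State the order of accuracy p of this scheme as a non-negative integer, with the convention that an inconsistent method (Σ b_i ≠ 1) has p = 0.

2

b = (17/10, -7/10)
c = (0, -5/7)
Σ b_i: 17/10·1 + (-7/10)·1 = 1 ✓
b·c: (-7/10)·(-5/7) = 1/2 ✓; 2 stages ⇒ order 2.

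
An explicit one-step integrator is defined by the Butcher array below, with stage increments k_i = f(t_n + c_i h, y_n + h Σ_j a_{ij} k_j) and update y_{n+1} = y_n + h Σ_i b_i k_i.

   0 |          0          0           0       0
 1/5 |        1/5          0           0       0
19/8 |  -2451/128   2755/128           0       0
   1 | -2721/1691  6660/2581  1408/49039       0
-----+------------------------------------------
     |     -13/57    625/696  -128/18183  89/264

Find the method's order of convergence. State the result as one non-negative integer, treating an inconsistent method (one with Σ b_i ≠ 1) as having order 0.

4

b = (-13/57, 625/696, -128/18183, 89/264)
c = (0, 1/5, 19/8, 1)
Ac = (0, 0, 551/128, 52/89)
Σ b_i: (-13/57)·1 + 625/696·1 + (-128/18183)·1 + 89/264·1 = 1 ✓
b·c: 625/696·1/5 + (-128/18183)·19/8 + 89/264·1 = 1/2 ✓
b·c²: 625/696·1/25 + (-128/18183)·361/64 + 89/264·1 = 1/3 ✓
b·Ac: (-128/18183)·551/128 + 89/264·52/89 = 1/6 ✓
b·c³: 625/696·1/125 + (-128/18183)·6859/512 + 89/264·1 = 1/4 ✓
b·(c∘Ac): (-128/18183)·10469/1024 + 89/264·52/89 = 1/8 ✓
b·Ac²: (-128/18183)·551/640 + 89/264·118/445 = 1/12 ✓
b·A²c: 89/264·11/89 = 1/24 ✓; 4 stages ⇒ order 4.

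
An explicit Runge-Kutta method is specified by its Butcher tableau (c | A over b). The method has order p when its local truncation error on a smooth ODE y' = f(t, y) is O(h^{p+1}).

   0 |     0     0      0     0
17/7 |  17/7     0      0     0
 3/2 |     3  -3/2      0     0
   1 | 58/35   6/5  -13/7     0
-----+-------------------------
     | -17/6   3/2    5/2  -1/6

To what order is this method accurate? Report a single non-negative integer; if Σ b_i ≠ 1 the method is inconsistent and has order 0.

1

b = (-17/6, 3/2, 5/2, -1/6)
c = (0, 17/7, 3/2, 1)
Ac = (0, 0, -51/14, 9/70)
Σ b_i: (-17/6)·1 + 3/2·1 + 5/2·1 + (-1/6)·1 = 1 ✓
b·c: 3/2·17/7 + 5/2·3/2 + (-1/6)·1 = 607/84 ≠ 1/2 ⇒ order 1.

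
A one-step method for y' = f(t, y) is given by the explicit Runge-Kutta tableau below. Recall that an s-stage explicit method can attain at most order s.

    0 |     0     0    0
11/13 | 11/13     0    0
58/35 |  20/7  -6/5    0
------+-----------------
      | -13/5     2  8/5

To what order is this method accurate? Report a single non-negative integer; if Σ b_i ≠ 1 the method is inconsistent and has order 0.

b = (-13/5, 2, 8/5)
c = (0, 11/13, 58/35)
Ac = (0, 0, -66/65)
Σ b_i: (-13/5)·1 + 2·1 + 8/5·1 = 1 ✓
b·c: 2·11/13 + 8/5·58/35 = 9882/2275 ≠ 1/2 ⇒ order 1.

1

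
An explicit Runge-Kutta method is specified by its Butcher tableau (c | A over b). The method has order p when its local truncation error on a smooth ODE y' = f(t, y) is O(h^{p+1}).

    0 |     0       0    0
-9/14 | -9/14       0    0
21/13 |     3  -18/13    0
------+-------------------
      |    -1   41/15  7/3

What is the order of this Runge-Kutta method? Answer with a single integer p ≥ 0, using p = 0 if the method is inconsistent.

b = (-1, 41/15, 7/3)
c = (0, -9/14, 21/13)
Ac = (0, 0, 81/91)
Σ b_i: (-1)·1 + 41/15·1 + 7/3·1 = 61/15 ≠ 1 ⇒ order 0.

0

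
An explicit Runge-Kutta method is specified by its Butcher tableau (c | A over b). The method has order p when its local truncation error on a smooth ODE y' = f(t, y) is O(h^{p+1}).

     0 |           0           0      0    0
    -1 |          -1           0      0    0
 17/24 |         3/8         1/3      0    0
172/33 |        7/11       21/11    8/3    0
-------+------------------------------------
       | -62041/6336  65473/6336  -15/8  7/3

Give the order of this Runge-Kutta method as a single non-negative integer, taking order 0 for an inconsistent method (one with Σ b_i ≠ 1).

b = (-62041/6336, 65473/6336, -15/8, 7/3)
c = (0, -1, 17/24, 172/33)
Ac = (0, 0, -1/3, -2/99)
Σ b_i: (-62041/6336)·1 + 65473/6336·1 + (-15/8)·1 + 7/3·1 = 1 ✓
b·c: 65473/6336·(-1) + (-15/8)·17/24 + 7/3·172/33 = 1/2 ✓
b·c²: 65473/6336·1 + (-15/8)·289/576 + 7/3·29584/1089 = 121740323/1672704 ≠ 1/3 ⇒ order 2.
b·Ac: (-15/8)·(-1/3) + 7/3·(-2/99) = 1373/2376 ≠ 1/6

2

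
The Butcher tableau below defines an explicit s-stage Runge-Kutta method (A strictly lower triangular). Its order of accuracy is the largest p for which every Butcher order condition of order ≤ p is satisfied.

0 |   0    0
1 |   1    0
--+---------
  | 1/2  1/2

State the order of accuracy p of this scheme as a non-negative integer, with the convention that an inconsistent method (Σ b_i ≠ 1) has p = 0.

2

b = (1/2, 1/2)
c = (0, 1)
Σ b_i: 1/2·1 + 1/2·1 = 1 ✓
b·c: 1/2·1 = 1/2 ✓; 2 stages ⇒ order 2.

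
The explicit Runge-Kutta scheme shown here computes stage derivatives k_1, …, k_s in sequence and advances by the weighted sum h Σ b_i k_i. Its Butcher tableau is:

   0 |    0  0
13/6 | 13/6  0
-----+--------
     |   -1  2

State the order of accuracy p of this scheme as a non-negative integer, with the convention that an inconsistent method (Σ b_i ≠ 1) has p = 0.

1

b = (-1, 2)
c = (0, 13/6)
Σ b_i: (-1)·1 + 2·1 = 1 ✓
b·c: 2·13/6 = 13/3 ≠ 1/2 ⇒ order 1.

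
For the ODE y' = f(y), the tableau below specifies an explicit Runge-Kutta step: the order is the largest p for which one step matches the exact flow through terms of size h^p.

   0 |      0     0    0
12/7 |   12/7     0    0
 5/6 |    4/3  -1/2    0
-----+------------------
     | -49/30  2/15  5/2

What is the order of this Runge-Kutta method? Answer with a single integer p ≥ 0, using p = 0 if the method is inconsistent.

b = (-49/30, 2/15, 5/2)
c = (0, 12/7, 5/6)
Ac = (0, 0, -6/7)
Σ b_i: (-49/30)·1 + 2/15·1 + 5/2·1 = 1 ✓
b·c: 2/15·12/7 + 5/2·5/6 = 971/420 ≠ 1/2 ⇒ order 1.

1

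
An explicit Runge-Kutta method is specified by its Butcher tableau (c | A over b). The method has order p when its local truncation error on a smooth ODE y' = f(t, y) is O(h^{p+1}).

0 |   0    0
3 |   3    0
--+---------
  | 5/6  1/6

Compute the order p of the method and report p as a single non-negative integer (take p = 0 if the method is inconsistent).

2

b = (5/6, 1/6)
c = (0, 3)
Σ b_i: 5/6·1 + 1/6·1 = 1 ✓
b·c: 1/6·3 = 1/2 ✓; 2 stages ⇒ order 2.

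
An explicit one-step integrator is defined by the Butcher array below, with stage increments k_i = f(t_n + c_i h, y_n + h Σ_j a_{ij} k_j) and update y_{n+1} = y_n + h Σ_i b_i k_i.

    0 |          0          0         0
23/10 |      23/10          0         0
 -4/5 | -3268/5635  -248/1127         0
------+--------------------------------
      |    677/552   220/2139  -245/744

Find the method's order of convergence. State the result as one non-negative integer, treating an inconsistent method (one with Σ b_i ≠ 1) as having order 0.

3

b = (677/552, 220/2139, -245/744)
c = (0, 23/10, -4/5)
Ac = (0, 0, -124/245)
Σ b_i: 677/552·1 + 220/2139·1 + (-245/744)·1 = 1 ✓
b·c: 220/2139·23/10 + (-245/744)·(-4/5) = 1/2 ✓
b·c²: 220/2139·529/100 + (-245/744)·16/25 = 1/3 ✓
b·Ac: (-245/744)·(-124/245) = 1/6 ✓; 3 stages ⇒ order 3.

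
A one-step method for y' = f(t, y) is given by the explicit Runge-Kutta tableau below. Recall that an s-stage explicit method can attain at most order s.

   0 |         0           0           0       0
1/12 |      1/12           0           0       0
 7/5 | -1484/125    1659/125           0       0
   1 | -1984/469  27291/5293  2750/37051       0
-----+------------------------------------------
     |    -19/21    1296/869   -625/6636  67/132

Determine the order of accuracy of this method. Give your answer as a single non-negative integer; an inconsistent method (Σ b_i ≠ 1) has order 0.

4

b = (-19/21, 1296/869, -625/6636, 67/132)
c = (0, 1/12, 7/5, 1)
Ac = (0, 0, 553/500, 143/268)
Σ b_i: (-19/21)·1 + 1296/869·1 + (-625/6636)·1 + 67/132·1 = 1 ✓
b·c: 1296/869·1/12 + (-625/6636)·7/5 + 67/132·1 = 1/2 ✓
b·c²: 1296/869·1/144 + (-625/6636)·49/25 + 67/132·1 = 1/3 ✓
b·Ac: (-625/6636)·553/500 + 67/132·143/268 = 1/6 ✓
b·c³: 1296/869·1/1728 + (-625/6636)·343/125 + 67/132·1 = 1/4 ✓
b·(c∘Ac): (-625/6636)·3871/2500 + 67/132·143/268 = 1/8 ✓
b·Ac²: (-625/6636)·553/6000 + 67/132·583/3216 = 1/12 ✓
b·A²c: 67/132·11/134 = 1/24 ✓; 4 stages ⇒ order 4.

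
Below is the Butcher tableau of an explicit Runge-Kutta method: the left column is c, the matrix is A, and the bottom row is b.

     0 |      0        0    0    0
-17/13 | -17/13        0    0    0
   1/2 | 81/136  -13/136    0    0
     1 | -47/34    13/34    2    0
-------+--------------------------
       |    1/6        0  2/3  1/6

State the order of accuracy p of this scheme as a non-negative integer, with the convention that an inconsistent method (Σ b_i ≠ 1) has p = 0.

b = (1/6, 0, 2/3, 1/6)
c = (0, -17/13, 1/2, 1)
Ac = (0, 0, 1/8, 1/2)
Σ b_i: 1/6·1 + 2/3·1 + 1/6·1 = 1 ✓
b·c: 2/3·1/2 + 1/6·1 = 1/2 ✓
b·c²: 2/3·1/4 + 1/6·1 = 1/3 ✓
b·Ac: 2/3·1/8 + 1/6·1/2 = 1/6 ✓
b·c³: 2/3·1/8 + 1/6·1 = 1/4 ✓
b·(c∘Ac): 2/3·1/16 + 1/6·1/2 = 1/8 ✓
b·Ac²: 2/3·(-17/104) + 1/6·15/13 = 1/12 ✓
b·A²c: 1/6·1/4 = 1/24 ✓; 4 stages ⇒ order 4.

4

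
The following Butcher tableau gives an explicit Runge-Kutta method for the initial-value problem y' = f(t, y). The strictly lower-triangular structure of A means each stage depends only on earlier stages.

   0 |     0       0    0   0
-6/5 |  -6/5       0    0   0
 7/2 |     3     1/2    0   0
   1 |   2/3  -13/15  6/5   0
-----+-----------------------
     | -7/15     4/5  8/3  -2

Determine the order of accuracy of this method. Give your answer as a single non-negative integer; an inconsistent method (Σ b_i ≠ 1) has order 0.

b = (-7/15, 4/5, 8/3, -2)
c = (0, -6/5, 7/2, 1)
Ac = (0, 0, -3/5, 131/25)
Σ b_i: (-7/15)·1 + 4/5·1 + 8/3·1 + (-2)·1 = 1 ✓
b·c: 4/5·(-6/5) + 8/3·7/2 + (-2)·1 = 478/75 ≠ 1/2 ⇒ order 1.

1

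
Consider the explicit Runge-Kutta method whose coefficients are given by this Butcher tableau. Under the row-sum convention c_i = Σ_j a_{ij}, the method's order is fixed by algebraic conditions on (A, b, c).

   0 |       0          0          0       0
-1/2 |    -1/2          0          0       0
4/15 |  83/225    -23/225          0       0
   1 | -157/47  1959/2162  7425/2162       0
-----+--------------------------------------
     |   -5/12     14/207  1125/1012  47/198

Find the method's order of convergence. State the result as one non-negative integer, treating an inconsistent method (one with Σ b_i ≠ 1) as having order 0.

b = (-5/12, 14/207, 1125/1012, 47/198)
c = (0, -1/2, 4/15, 1)
Ac = (0, 0, 23/450, 87/188)
Σ b_i: (-5/12)·1 + 14/207·1 + 1125/1012·1 + 47/198·1 = 1 ✓
b·c: 14/207·(-1/2) + 1125/1012·4/15 + 47/198·1 = 1/2 ✓
b·c²: 14/207·1/4 + 1125/1012·16/225 + 47/198·1 = 1/3 ✓
b·Ac: 1125/1012·23/450 + 47/198·87/188 = 1/6 ✓
b·c³: 14/207·(-1/8) + 1125/1012·64/3375 + 47/198·1 = 1/4 ✓
b·(c∘Ac): 1125/1012·46/3375 + 47/198·87/188 = 1/8 ✓
b·Ac²: 1125/1012·(-23/900) + 47/198·177/376 = 1/12 ✓
b·A²c: 47/198·33/188 = 1/24 ✓; 4 stages ⇒ order 4.

4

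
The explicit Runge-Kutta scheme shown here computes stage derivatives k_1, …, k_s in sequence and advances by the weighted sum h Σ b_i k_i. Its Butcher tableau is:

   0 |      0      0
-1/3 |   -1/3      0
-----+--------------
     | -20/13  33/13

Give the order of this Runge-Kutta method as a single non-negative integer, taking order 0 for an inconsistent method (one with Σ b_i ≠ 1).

1

b = (-20/13, 33/13)
c = (0, -1/3)
Σ b_i: (-20/13)·1 + 33/13·1 = 1 ✓
b·c: 33/13·(-1/3) = -11/13 ≠ 1/2 ⇒ order 1.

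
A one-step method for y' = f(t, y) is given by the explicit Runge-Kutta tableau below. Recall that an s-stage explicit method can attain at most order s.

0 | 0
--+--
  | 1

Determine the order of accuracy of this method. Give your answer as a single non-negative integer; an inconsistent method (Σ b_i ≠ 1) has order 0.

1

b = (1)
c = (0)
Σ b_i: 1·1 = 1 ✓; 1 stage ⇒ order 1.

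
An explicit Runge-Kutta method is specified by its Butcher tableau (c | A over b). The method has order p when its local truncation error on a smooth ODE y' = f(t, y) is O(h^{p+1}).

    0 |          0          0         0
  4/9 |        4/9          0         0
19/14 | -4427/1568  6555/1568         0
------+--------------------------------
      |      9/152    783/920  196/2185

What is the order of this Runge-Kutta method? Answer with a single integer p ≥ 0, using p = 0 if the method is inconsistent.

3

b = (9/152, 783/920, 196/2185)
c = (0, 4/9, 19/14)
Ac = (0, 0, 2185/1176)
Σ b_i: 9/152·1 + 783/920·1 + 196/2185·1 = 1 ✓
b·c: 783/920·4/9 + 196/2185·19/14 = 1/2 ✓
b·c²: 783/920·16/81 + 196/2185·361/196 = 1/3 ✓
b·Ac: 196/2185·2185/1176 = 1/6 ✓; 3 stages ⇒ order 3.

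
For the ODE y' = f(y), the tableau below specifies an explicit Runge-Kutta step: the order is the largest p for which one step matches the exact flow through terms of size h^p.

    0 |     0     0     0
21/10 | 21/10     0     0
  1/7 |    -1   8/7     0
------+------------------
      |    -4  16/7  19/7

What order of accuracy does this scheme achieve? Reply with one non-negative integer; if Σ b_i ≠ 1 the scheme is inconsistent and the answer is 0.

b = (-4, 16/7, 19/7)
c = (0, 21/10, 1/7)
Ac = (0, 0, 12/5)
Σ b_i: (-4)·1 + 16/7·1 + 19/7·1 = 1 ✓
b·c: 16/7·21/10 + 19/7·1/7 = 1271/245 ≠ 1/2 ⇒ order 1.

1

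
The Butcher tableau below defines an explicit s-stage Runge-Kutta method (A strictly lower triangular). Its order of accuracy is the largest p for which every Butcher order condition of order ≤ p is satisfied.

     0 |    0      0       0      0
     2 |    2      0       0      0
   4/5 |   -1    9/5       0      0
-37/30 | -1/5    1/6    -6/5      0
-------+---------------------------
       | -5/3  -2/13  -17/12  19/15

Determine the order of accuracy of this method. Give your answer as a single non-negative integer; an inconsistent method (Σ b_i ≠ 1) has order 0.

b = (-5/3, -2/13, -17/12, 19/15)
c = (0, 2, 4/5, -37/30)
Ac = (0, 0, 18/5, -47/75)
Σ b_i: (-5/3)·1 + (-2/13)·1 + (-17/12)·1 + 19/15·1 = -1537/780 ≠ 1 ⇒ order 0.

0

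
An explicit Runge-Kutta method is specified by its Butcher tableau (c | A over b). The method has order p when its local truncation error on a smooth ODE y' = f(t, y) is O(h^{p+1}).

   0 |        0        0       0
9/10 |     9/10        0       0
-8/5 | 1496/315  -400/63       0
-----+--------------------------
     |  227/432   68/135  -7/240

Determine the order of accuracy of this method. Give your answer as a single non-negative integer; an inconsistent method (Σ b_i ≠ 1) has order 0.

3

b = (227/432, 68/135, -7/240)
c = (0, 9/10, -8/5)
Ac = (0, 0, -40/7)
Σ b_i: 227/432·1 + 68/135·1 + (-7/240)·1 = 1 ✓
b·c: 68/135·9/10 + (-7/240)·(-8/5) = 1/2 ✓
b·c²: 68/135·81/100 + (-7/240)·64/25 = 1/3 ✓
b·Ac: (-7/240)·(-40/7) = 1/6 ✓; 3 stages ⇒ order 3.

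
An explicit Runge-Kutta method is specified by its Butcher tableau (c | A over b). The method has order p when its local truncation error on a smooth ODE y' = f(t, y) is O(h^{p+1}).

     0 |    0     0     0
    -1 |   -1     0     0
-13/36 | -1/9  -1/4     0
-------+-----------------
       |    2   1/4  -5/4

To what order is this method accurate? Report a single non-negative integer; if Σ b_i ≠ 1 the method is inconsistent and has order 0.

1

b = (2, 1/4, -5/4)
c = (0, -1, -13/36)
Ac = (0, 0, 1/4)
Σ b_i: 2·1 + 1/4·1 + (-5/4)·1 = 1 ✓
b·c: 1/4·(-1) + (-5/4)·(-13/36) = 29/144 ≠ 1/2 ⇒ order 1.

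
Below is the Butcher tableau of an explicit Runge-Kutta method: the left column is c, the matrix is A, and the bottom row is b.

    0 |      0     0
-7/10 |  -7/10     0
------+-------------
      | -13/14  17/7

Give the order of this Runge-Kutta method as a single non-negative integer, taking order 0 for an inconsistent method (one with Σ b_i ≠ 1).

0

b = (-13/14, 17/7)
c = (0, -7/10)
Σ b_i: (-13/14)·1 + 17/7·1 = 3/2 ≠ 1 ⇒ order 0.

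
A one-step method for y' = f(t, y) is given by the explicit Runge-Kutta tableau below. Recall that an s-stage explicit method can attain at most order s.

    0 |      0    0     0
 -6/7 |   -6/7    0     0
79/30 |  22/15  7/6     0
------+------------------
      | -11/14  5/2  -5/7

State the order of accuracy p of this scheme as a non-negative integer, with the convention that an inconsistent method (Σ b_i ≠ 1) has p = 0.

b = (-11/14, 5/2, -5/7)
c = (0, -6/7, 79/30)
Ac = (0, 0, -1)
Σ b_i: (-11/14)·1 + 5/2·1 + (-5/7)·1 = 1 ✓
b·c: 5/2·(-6/7) + (-5/7)·79/30 = -169/42 ≠ 1/2 ⇒ order 1.

1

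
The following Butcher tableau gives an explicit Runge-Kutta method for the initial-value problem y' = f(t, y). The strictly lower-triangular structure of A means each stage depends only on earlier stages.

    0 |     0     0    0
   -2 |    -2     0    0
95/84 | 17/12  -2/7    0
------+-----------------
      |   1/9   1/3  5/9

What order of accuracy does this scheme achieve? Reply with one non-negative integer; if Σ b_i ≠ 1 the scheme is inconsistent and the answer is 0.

1

b = (1/9, 1/3, 5/9)
c = (0, -2, 95/84)
Ac = (0, 0, 4/7)
Σ b_i: 1/9·1 + 1/3·1 + 5/9·1 = 1 ✓
b·c: 1/3·(-2) + 5/9·95/84 = -29/756 ≠ 1/2 ⇒ order 1.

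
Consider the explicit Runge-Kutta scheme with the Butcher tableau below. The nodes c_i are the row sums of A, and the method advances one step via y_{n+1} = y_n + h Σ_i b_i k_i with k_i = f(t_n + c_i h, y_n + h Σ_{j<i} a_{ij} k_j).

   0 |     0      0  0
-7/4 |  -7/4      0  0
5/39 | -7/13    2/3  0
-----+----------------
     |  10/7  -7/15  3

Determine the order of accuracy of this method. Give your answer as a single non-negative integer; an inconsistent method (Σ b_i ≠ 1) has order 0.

b = (10/7, -7/15, 3)
c = (0, -7/4, 5/39)
Ac = (0, 0, -7/6)
Σ b_i: 10/7·1 + (-7/15)·1 + 3·1 = 416/105 ≠ 1 ⇒ order 0.

0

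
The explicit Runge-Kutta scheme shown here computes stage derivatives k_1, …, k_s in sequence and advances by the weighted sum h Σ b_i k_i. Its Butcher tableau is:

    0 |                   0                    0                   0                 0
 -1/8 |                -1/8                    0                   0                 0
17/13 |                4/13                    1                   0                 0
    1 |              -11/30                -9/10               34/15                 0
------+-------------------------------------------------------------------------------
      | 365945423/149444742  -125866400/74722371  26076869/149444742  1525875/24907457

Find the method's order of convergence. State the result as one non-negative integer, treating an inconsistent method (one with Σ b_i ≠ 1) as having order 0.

3

b = (365945423/149444742, -125866400/74722371, 26076869/149444742, 1525875/24907457)
c = (0, -1/8, 17/13, 1)
Ac = (0, 0, -1/8, 9599/3120)
Σ b_i: 365945423/149444742·1 + (-125866400/74722371)·1 + 26076869/149444742·1 + 1525875/24907457·1 = 1 ✓
b·c: (-125866400/74722371)·(-1/8) + 26076869/149444742·17/13 + 1525875/24907457·1 = 1/2 ✓
b·c²: (-125866400/74722371)·1/64 + 26076869/149444742·289/169 + 1525875/24907457·1 = 1/3 ✓
b·Ac: 26076869/149444742·(-1/8) + 1525875/24907457·9599/3120 = 1/6 ✓
b·c³: (-125866400/74722371)·(-1/512) + 26076869/149444742·4913/2197 + 1525875/24907457·1 = 2355975243/5180751056 ≠ 1/4 ⇒ order 3.
b·(c∘Ac): 26076869/149444742·(-17/104) + 1525875/24907457·9599/3120 = 47809001/298889484 ≠ 1/8
b·Ac²: 26076869/149444742·1/64 + 1525875/24907457·250633/64896 = 3719630959/15542253168 ≠ 1/12
b·A²c: 1525875/24907457·(-17/60) = -1729325/99629828 ≠ 1/24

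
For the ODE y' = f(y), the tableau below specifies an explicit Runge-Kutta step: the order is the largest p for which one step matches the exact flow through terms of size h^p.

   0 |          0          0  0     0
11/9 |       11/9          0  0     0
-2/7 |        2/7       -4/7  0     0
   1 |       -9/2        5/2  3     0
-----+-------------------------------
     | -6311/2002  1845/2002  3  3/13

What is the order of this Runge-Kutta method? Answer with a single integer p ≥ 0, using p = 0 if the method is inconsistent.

2

b = (-6311/2002, 1845/2002, 3, 3/13)
c = (0, 11/9, -2/7, 1)
Ac = (0, 0, -44/63, 277/126)
Σ b_i: (-6311/2002)·1 + 1845/2002·1 + 3·1 + 3/13·1 = 1 ✓
b·c: 1845/2002·11/9 + 3·(-2/7) + 3/13·1 = 1/2 ✓
b·c²: 1845/2002·121/81 + 3·4/49 + 3/13·1 = 21239/11466 ≠ 1/3 ⇒ order 2.
b·Ac: 3·(-44/63) + 3/13·277/126 = -289/182 ≠ 1/6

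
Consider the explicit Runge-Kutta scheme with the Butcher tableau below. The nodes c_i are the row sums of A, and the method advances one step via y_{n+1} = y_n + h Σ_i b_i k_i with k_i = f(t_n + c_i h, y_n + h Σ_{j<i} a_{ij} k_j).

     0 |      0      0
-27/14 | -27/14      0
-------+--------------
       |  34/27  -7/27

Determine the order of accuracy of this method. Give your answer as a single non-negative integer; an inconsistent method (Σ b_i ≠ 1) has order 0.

b = (34/27, -7/27)
c = (0, -27/14)
Σ b_i: 34/27·1 + (-7/27)·1 = 1 ✓
b·c: (-7/27)·(-27/14) = 1/2 ✓; 2 stages ⇒ order 2.

2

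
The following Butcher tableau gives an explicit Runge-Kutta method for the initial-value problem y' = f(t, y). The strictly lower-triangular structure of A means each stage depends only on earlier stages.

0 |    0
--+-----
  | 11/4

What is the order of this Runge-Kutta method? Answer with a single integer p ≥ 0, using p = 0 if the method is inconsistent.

b = (11/4)
c = (0)
Σ b_i: 11/4·1 = 11/4 ≠ 1 ⇒ order 0.

0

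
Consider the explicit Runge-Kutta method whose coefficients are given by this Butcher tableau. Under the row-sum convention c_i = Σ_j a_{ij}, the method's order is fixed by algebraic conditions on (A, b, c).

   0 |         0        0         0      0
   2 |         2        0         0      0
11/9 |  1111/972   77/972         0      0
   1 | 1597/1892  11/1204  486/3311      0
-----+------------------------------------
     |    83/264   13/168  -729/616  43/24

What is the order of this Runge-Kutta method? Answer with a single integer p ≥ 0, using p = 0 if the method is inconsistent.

4

b = (83/264, 13/168, -729/616, 43/24)
c = (0, 2, 11/9, 1)
Ac = (0, 0, 77/486, 17/86)
Σ b_i: 83/264·1 + 13/168·1 + (-729/616)·1 + 43/24·1 = 1 ✓
b·c: 13/168·2 + (-729/616)·11/9 + 43/24·1 = 1/2 ✓
b·c²: 13/168·4 + (-729/616)·121/81 + 43/24·1 = 1/3 ✓
b·Ac: (-729/616)·77/486 + 43/24·17/86 = 1/6 ✓
b·c³: 13/168·8 + (-729/616)·1331/729 + 43/24·1 = 1/4 ✓
b·(c∘Ac): (-729/616)·847/4374 + 43/24·17/86 = 1/8 ✓
b·Ac²: (-729/616)·77/243 + 43/24·11/43 = 1/12 ✓
b·A²c: 43/24·1/43 = 1/24 ✓; 4 stages ⇒ order 4.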